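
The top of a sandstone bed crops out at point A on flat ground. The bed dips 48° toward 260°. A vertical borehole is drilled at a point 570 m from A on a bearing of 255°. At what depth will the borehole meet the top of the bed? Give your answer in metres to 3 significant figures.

631 m

The hole lies 5° from the dip direction, so the down-dip offset is 570 × cos 5° = 567.83 m.
Depth = down-dip offset × tan(dip) = 567.83 × tan 48° = 567.83 × 1.1106
Depth = 630.64 m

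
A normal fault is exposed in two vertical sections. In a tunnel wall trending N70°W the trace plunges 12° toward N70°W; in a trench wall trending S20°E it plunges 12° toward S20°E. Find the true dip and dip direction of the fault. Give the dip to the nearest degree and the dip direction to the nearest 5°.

Represent each trace as a vector plunging at its apparent dip toward its trend (east-north-up frame): v₁ = (-0.919, 0.335, -0.208), v₂ = (0.335, -0.919, -0.208).
Cross product v₁ × v₂ gives the pole to the plane: n ∝ (-0.261, -0.261, 0.733).
True dip = arccos(n_z / |n|) = arccos(0.8934) = 26.7°.
Dip direction = atan2(-0.261, -0.261) = 225° (azimuth of n's horizontal projection).

true dip 27°, dip direction 225°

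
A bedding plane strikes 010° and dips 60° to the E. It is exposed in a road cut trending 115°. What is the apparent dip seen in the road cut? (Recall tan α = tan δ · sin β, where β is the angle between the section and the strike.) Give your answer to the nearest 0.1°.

The section lies 75° from the strike.
tan(apparent dip) = tan 60° · sin 75° = 1.6730
α = arctan(1.6730) = 59.13°

59.1°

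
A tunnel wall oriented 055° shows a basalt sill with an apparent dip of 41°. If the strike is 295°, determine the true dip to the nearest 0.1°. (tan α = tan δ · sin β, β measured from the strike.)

β = acute angle between strike 295° and section 055° = 60°.
tan(true dip) = tan 41° / sin 60° = 1.0038
δ = arctan(1.0038) = 45.11°

45.1°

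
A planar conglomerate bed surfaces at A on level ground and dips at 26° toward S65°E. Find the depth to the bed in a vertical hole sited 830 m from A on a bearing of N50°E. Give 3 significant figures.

171 m

The hole lies 65° from the dip direction, so the down-dip offset is 830 × cos 65° = 350.77 m.
Depth = down-dip offset × tan(dip) = 350.77 × tan 26° = 350.77 × 0.4877
Depth = 171.08 m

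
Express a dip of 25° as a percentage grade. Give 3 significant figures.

46.6%

grade % = 100 × tan 25° = 100 × 0.4663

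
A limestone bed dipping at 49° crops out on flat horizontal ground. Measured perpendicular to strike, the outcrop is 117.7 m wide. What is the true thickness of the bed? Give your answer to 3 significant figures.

True thickness t = w · sin(dip) = 117.7 × sin 49°
t = 117.7 × 0.7547 = 88.829 m

88.8 m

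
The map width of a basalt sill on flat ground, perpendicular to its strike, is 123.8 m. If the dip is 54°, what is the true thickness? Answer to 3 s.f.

100 m

True thickness t = w · sin(dip) = 123.8 × sin 54°
t = 123.8 × 0.8090 = 100.156 m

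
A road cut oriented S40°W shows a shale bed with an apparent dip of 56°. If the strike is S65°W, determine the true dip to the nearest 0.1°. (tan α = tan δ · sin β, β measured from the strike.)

The section is 25° from the strike.
tan δ = tan α / sin β = tan 56° / sin 25° = 1.4826 / 0.4226 = 3.5080
true dip = arctan 3.5080 = 74.09°

74.1°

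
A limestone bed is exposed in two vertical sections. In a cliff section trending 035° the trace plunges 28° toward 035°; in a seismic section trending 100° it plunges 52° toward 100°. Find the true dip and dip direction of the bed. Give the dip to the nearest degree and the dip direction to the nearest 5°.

true dip 52°, dip direction 100°

The two traces are lines in the plane: v₁ = (sin 35°·cos 28°, cos 35°·cos 28°, −sin 28°), v₂ = (sin 100°·cos 52°, cos 100°·cos 52°, −sin 52°).
The plane normal is n = v₁ × v₂ ∝ (0.620, -0.114, 0.493).
True dip = arccos(n_z / |n|) = arccos(0.6156) = 52.0°.
The horizontal component of n points toward azimuth atan2(n_x, n_y) = 100°, the dip direction.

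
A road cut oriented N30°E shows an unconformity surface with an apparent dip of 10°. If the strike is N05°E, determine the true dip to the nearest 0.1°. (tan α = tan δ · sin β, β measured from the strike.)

The section is 25° from the strike.
tan δ = tan α / sin β = tan 10° / sin 25° = 0.1763 / 0.4226 = 0.4172
δ = arctan(0.4172) = 22.65°

22.6°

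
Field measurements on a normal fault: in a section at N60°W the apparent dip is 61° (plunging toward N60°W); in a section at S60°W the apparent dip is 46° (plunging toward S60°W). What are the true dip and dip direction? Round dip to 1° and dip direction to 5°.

true dip 61°, dip direction 295°

The two traces are lines in the plane: v₁ = (sin 300°·cos 61°, cos 300°·cos 61°, −sin 61°), v₂ = (sin 240°·cos 46°, cos 240°·cos 46°, −sin 46°).
Cross product v₁ × v₂ gives the pole to the plane: n ∝ (-0.478, 0.224, 0.292).
Dip δ = arctan(|n_h|/n_z) = arctan(0.528/0.292) = 61.1°.
Dip direction = atan2(-0.478, 0.224) = 295° (azimuth of n's horizontal projection).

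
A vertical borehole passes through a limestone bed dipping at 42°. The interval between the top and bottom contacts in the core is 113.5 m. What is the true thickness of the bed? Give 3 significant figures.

True thickness t = h · cos(dip) = 113.5 × cos 42°
t = 113.5 × 0.7431 = 84.347 m

84.3 m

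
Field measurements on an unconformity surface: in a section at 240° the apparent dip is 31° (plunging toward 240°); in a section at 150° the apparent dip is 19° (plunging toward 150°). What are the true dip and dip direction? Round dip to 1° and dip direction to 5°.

The two traces are lines in the plane: v₁ = (sin 240°·cos 31°, cos 240°·cos 31°, −sin 31°), v₂ = (sin 150°·cos 19°, cos 150°·cos 19°, −sin 19°).
Cross product v₁ × v₂ gives the pole to the plane: n ∝ (-0.282, -0.485, 0.810).
True dip = arccos(n_z / |n|) = arccos(0.8221) = 34.7°.
Dip direction = azimuth of (n_x, n_y) = atan2(-0.282, -0.485) = 210°.

true dip 35°, dip direction 210°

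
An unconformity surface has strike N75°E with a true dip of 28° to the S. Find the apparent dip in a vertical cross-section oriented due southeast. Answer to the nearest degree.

25°

The section lies 60° from the strike.
tan α = tan 28° × sin 60° = 0.5317 × 0.8660 = 0.4605
apparent dip = arctan 0.4605 = 24.72°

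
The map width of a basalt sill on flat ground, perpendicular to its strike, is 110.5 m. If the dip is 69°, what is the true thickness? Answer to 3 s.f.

103 m

True thickness t = w · sin(dip) = 110.5 × sin 69°
t = 110.5 × 0.9336 = 103.161 m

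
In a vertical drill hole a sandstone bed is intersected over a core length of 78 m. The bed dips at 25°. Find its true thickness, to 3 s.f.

70.7 m

True thickness t = h · cos(dip) = 78 × cos 25°
t = 78 × 0.9063 = 70.692 m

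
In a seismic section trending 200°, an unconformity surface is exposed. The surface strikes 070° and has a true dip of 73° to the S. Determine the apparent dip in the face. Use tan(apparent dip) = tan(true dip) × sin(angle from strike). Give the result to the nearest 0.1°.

The strike is 070° and the section trends 200°; the acute angle between them is β = 50°.
tan(apparent dip) = tan 73° · sin 50° = 2.5056
apparent dip = arctan 2.5056 = 68.24°

68.2°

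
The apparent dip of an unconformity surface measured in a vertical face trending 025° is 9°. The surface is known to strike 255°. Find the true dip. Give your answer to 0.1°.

β = acute angle between strike 255° and section 025° = 50°.
tan(true dip) = tan 9° / sin 50° = 0.2068
true dip = arctan 0.2068 = 11.68°

11.7°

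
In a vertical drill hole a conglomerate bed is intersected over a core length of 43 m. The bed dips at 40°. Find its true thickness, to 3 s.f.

True thickness t = h · cos(dip) = 43 × cos 40°
t = 43 × 0.7660 = 32.940 m

32.9 m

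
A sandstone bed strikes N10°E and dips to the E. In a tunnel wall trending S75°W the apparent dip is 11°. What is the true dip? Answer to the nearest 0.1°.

β = acute angle between strike N10°E and section S75°W = 65°.
tan δ = tan α / sin β = tan 11° / sin 65° = 0.1944 / 0.9063 = 0.2145
true dip = arctan 0.2145 = 12.11°

12.1°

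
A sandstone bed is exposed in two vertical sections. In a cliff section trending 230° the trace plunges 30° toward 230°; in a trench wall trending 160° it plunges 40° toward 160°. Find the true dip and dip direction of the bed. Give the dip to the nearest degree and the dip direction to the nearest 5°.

true dip 42°, dip direction 180°

Represent each trace as a vector plunging at its apparent dip toward its trend (east-north-up frame): v₁ = (-0.663, -0.557, -0.500), v₂ = (0.262, -0.720, -0.643).
Cross product v₁ × v₂ gives the pole to the plane: n ∝ (-0.002, -0.557, 0.623).
Dip δ = arctan(|n_h|/n_z) = arctan(0.557/0.623) = 41.8°.
The horizontal component of n points toward azimuth atan2(n_x, n_y) = 180°, the dip direction.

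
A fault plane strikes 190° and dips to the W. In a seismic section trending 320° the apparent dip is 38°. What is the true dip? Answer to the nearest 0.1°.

45.6°

The section is 50° from the strike.
tan δ = tan α / sin β = tan 38° / sin 50° = 0.7813 / 0.7660 = 1.0199
δ = arctan(1.0199) = 45.56°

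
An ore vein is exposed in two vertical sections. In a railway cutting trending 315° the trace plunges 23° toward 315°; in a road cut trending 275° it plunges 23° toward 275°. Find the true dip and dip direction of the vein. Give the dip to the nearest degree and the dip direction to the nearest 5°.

The two traces are lines in the plane: v₁ = (sin 315°·cos 23°, cos 315°·cos 23°, −sin 23°), v₂ = (sin 275°·cos 23°, cos 275°·cos 23°, −sin 23°).
n = v₁ × v₂ = (-0.223, 0.104, 0.545) (taken with n_z > 0).
tan δ = √(n_x²+n_y²)/n_z = 0.246/0.545, so δ = 24.3°.
Dip direction = atan2(-0.223, 0.104) = 295° (azimuth of n's horizontal projection).

true dip 24°, dip direction 295°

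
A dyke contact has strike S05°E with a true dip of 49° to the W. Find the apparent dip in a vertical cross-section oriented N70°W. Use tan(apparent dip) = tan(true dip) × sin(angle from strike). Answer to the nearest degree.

Angle between strike (S05°E) and section (N70°W): β = 65°.
tan(apparent dip) = tan 49° · sin 65° = 1.0426
α = arctan(1.0426) = 46.19°

46°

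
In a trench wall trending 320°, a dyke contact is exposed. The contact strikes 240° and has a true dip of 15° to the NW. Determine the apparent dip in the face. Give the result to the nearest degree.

15°

Angle between strike (240°) and section (320°): β = 80°.
tan(apparent dip) = tan 15° · sin 80° = 0.2639
α = arctan(0.2639) = 14.78°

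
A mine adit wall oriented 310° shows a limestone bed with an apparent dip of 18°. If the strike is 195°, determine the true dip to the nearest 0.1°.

The section is 65° from the strike.
tan(true dip) = tan 18° / sin 65° = 0.3585
δ = arctan(0.3585) = 19.72°

19.7°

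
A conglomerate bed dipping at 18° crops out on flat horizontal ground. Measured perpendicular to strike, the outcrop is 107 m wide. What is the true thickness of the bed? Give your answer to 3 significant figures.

33.1 m

True thickness t = w · sin(dip) = 107 × sin 18°
t = 107 × 0.3090 = 33.065 m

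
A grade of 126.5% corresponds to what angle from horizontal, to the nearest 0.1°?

tan θ = 126.5/100 = 1.2650
θ = arctan(1.2650) = 51.67°

51.7°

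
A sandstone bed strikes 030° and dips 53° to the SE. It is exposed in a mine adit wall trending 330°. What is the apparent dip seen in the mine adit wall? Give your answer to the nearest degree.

The section lies 60° from the strike.
tan α = tan 53° × sin 60° = 1.3270 × 0.8660 = 1.1493
apparent dip = arctan 1.1493 = 48.97°

49°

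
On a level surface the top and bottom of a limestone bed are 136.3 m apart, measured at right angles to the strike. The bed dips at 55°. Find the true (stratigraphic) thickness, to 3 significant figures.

True thickness t = w · sin(dip) = 136.3 × sin 55°
t = 136.3 × 0.8192 = 111.650 m

112 m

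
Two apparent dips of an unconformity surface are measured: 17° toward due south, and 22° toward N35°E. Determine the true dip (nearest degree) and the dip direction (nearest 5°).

The two traces are lines in the plane: v₁ = (sin 180°·cos 17°, cos 180°·cos 17°, −sin 17°), v₂ = (sin 35°·cos 22°, cos 35°·cos 22°, −sin 22°).
n = v₁ × v₂ = (0.580, -0.155, 0.509) (taken with n_z > 0).
tan δ = √(n_x²+n_y²)/n_z = 0.601/0.509, so δ = 49.8°.
Dip direction = azimuth of (n_x, n_y) = atan2(0.580, -0.155) = 105°.

true dip 50°, dip direction 105°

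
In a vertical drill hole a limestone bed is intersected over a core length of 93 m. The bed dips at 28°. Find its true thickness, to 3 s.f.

82.1 m

True thickness t = h · cos(dip) = 93 × cos 28°
t = 93 × 0.8829 = 82.114 m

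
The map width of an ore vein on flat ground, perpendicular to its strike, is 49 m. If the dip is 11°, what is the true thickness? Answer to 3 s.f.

True thickness t = w · sin(dip) = 49 × sin 11°
t = 49 × 0.1908 = 9.350 m

9.35 m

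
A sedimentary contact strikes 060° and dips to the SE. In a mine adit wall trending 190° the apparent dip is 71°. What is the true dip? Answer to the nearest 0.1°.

75.2°

The section is 50° from the strike.
tan(true dip) = tan 71° / sin 50° = 3.7912
true dip = arctan 3.7912 = 75.22°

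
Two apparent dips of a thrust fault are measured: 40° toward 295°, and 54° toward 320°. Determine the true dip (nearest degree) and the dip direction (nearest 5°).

Each apparent-dip line lies in the plane. As unit vectors (x east, y north, z up), v₁ plunges 40°→295° and v₂ plunges 54°→320°.
The plane normal is n = v₁ × v₂ ∝ (-0.028, 0.319, 0.190).
Dip δ = arctan(|n_h|/n_z) = arctan(0.320/0.190) = 59.3°.
The horizontal component of n points toward azimuth atan2(n_x, n_y) = 355°, the dip direction.

true dip 59°, dip direction 355°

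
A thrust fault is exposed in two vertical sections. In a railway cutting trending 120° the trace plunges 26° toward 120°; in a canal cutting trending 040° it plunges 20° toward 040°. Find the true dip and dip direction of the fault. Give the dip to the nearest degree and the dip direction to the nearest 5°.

Represent each trace as a vector plunging at its apparent dip toward its trend (east-north-up frame): v₁ = (0.778, -0.449, -0.438), v₂ = (0.604, 0.720, -0.342).
n = v₁ × v₂ = (0.469, 0.001, 0.832) (taken with n_z > 0).
tan δ = √(n_x²+n_y²)/n_z = 0.469/0.832, so δ = 29.4°.
Dip direction = atan2(0.469, 0.001) = 90° (azimuth of n's horizontal projection).

true dip 29°, dip direction 090°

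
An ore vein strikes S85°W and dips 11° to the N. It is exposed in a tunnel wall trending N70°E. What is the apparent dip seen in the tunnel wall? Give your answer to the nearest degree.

3°

The strike is S85°W and the section trends N70°E; the acute angle between them is β = 15°.
tan α = tan 11° × sin 15° = 0.1944 × 0.2588 = 0.0503
α = arctan(0.0503) = 2.88°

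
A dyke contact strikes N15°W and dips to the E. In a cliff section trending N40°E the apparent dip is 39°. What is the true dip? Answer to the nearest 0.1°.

44.7°

The section is 55° from the strike.
tan(true dip) = tan 39° / sin 55° = 0.9886
δ = arctan(0.9886) = 44.67°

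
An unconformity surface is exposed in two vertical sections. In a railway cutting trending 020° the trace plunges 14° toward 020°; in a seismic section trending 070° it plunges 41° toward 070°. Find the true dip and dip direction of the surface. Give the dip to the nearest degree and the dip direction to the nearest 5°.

true dip 44°, dip direction 095°

The two traces are lines in the plane: v₁ = (sin 20°·cos 14°, cos 20°·cos 14°, −sin 14°), v₂ = (sin 70°·cos 41°, cos 70°·cos 41°, −sin 41°).
Cross product v₁ × v₂ gives the pole to the plane: n ∝ (0.536, -0.046, 0.561).
True dip = arccos(n_z / |n|) = arccos(0.7219) = 43.8°.
Dip direction = azimuth of (n_x, n_y) = atan2(0.536, -0.046) = 95°.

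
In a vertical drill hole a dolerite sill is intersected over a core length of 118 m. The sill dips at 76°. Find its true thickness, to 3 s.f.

28.5 m

True thickness t = h · cos(dip) = 118 × cos 76°
t = 118 × 0.2419 = 28.547 m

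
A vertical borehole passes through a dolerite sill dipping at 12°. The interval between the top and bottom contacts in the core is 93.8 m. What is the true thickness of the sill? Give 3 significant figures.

91.8 m

True thickness t = h · cos(dip) = 93.8 × cos 12°
t = 93.8 × 0.9781 = 91.750 m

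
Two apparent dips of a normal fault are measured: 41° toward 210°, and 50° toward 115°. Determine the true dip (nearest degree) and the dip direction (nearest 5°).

Each apparent-dip line lies in the plane. As unit vectors (x east, y north, z up), v₁ plunges 41°→210° and v₂ plunges 50°→115°.
The plane normal is n = v₁ × v₂ ∝ (0.322, -0.671, 0.483).
tan δ = √(n_x²+n_y²)/n_z = 0.745/0.483, so δ = 57.0°.
Dip direction = azimuth of (n_x, n_y) = atan2(0.322, -0.671) = 154°.

true dip 57°, dip direction 155°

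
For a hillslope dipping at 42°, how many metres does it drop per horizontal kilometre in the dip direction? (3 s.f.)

900 m

drop per km = 1000 × tan 42° = 1000 × 0.9004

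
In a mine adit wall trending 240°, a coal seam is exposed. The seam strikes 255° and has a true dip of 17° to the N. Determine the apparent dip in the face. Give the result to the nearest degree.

5°

Angle between strike (255°) and section (240°): β = 15°.
tan α = tan 17° × sin 15° = 0.3057 × 0.2588 = 0.0791
apparent dip = arctan 0.0791 = 4.52°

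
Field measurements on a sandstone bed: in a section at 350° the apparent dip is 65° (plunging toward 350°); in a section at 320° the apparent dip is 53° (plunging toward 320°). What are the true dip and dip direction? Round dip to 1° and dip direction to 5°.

true dip 67°, dip direction 015°

Each apparent-dip line lies in the plane. As unit vectors (x east, y north, z up), v₁ plunges 65°→350° and v₂ plunges 53°→320°.
n = v₁ × v₂ = (0.085, 0.292, 0.127) (taken with n_z > 0).
True dip = arccos(n_z / |n|) = arccos(0.3857) = 67.3°.
Dip direction = atan2(0.085, 0.292) = 16° (azimuth of n's horizontal projection).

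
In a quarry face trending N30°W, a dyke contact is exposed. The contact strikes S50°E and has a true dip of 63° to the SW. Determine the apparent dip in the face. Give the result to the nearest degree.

The strike is S50°E and the section trends N30°W; the acute angle between them is β = 20°.
tan α = tan 63° × sin 20° = 1.9626 × 0.3420 = 0.6713
apparent dip = arctan 0.6713 = 33.87°

34°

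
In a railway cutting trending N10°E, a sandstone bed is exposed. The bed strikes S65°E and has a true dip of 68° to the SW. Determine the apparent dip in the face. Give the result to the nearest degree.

The strike is S65°E and the section trends N10°E; the acute angle between them is β = 75°.
tan α = tan 68° × sin 75° = 2.4751 × 0.9659 = 2.3908
apparent dip = arctan 2.3908 = 67.30°

67°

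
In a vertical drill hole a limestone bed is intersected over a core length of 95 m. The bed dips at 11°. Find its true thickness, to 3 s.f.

93.3 m

True thickness t = h · cos(dip) = 95 × cos 11°
t = 95 × 0.9816 = 93.255 m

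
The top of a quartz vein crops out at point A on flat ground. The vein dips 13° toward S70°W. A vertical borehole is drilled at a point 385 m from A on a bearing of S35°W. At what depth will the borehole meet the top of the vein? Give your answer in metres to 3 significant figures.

The hole lies 35° from the dip direction, so the down-dip offset is 385 × cos 35° = 315.37 m.
Depth = down-dip offset × tan(dip) = 315.37 × tan 13° = 315.37 × 0.2309
Depth = 72.81 m

72.8 m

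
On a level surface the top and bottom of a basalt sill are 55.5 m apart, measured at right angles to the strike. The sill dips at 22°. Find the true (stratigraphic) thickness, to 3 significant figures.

20.8 m

True thickness t = w · sin(dip) = 55.5 × sin 22°
t = 55.5 × 0.3746 = 20.791 m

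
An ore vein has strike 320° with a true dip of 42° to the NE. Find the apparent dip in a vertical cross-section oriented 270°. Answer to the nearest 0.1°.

Angle between strike (320°) and section (270°): β = 50°.
tan(apparent dip) = tan 42° · sin 50° = 0.6897
α = arctan(0.6897) = 34.60°

34.6°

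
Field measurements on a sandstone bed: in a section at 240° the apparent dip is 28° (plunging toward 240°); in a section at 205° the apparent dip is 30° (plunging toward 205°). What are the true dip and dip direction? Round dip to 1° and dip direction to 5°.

true dip 30°, dip direction 215°

Represent each trace as a vector plunging at its apparent dip toward its trend (east-north-up frame): v₁ = (-0.765, -0.441, -0.469), v₂ = (-0.366, -0.785, -0.500).
Cross product v₁ × v₂ gives the pole to the plane: n ∝ (-0.148, -0.211, 0.439).
Dip δ = arctan(|n_h|/n_z) = arctan(0.257/0.439) = 30.4°.
Dip direction = atan2(-0.148, -0.211) = 215° (azimuth of n's horizontal projection).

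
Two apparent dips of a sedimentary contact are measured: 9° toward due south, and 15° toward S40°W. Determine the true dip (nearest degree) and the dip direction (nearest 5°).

Represent each trace as a vector plunging at its apparent dip toward its trend (east-north-up frame): v₁ = (0.000, -0.988, -0.156), v₂ = (-0.621, -0.740, -0.259).
Cross product v₁ × v₂ gives the pole to the plane: n ∝ (-0.140, -0.097, 0.613).
Dip δ = arctan(|n_h|/n_z) = arctan(0.170/0.613) = 15.5°.
Dip direction = azimuth of (n_x, n_y) = atan2(-0.140, -0.097) = 235°.

true dip 16°, dip direction 235°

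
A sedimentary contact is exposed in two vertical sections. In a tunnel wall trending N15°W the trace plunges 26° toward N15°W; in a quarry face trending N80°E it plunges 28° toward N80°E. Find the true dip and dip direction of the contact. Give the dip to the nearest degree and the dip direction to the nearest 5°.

Each apparent-dip line lies in the plane. As unit vectors (x east, y north, z up), v₁ plunges 26°→N15°W and v₂ plunges 28°→N80°E.
The plane normal is n = v₁ × v₂ ∝ (0.340, 0.490, 0.791).
tan δ = √(n_x²+n_y²)/n_z = 0.597/0.791, so δ = 37.1°.
Dip direction = atan2(0.340, 0.490) = 35° (azimuth of n's horizontal projection).

true dip 37°, dip direction 035°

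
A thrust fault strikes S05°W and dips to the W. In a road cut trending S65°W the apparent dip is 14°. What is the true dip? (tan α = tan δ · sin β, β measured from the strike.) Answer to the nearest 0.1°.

16.1°

β = acute angle between strike S05°W and section S65°W = 60°.
tan(true dip) = tan 14° / sin 60° = 0.2879
true dip = arctan 0.2879 = 16.06°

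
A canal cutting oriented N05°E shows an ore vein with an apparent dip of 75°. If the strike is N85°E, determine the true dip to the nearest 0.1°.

75.2°

β = acute angle between strike N85°E and section N05°E = 80°.
tan(true dip) = tan 75° / sin 80° = 3.7896
δ = arctan(3.7896) = 75.22°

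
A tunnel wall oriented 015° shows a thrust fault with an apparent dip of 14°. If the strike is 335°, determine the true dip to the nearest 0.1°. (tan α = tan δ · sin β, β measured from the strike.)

21.2°

β = acute angle between strike 335° and section 015° = 40°.
tan(true dip) = tan 14° / sin 40° = 0.3879
true dip = arctan 0.3879 = 21.20°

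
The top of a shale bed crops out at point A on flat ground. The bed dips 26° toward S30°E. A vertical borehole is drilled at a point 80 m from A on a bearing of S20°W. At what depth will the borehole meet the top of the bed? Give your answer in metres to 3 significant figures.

The hole lies 50° from the dip direction, so the down-dip offset is 80 × cos 50° = 51.42 m.
Depth = down-dip offset × tan(dip) = 51.42 × tan 26° = 51.42 × 0.4877
Depth = 25.08 m

25.1 m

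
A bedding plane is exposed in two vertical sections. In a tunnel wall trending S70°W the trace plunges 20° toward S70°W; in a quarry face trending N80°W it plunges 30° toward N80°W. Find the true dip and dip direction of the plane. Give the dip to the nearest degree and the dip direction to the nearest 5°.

Each apparent-dip line lies in the plane. As unit vectors (x east, y north, z up), v₁ plunges 20°→S70°W and v₂ plunges 30°→N80°W.
The plane normal is n = v₁ × v₂ ∝ (-0.212, 0.150, 0.407).
Dip δ = arctan(|n_h|/n_z) = arctan(0.260/0.407) = 32.5°.
Dip direction = azimuth of (n_x, n_y) = atan2(-0.212, 0.150) = 305°.

true dip 33°, dip direction 305°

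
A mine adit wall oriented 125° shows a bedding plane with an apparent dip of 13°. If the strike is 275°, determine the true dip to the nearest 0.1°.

24.8°

β = acute angle between strike 275° and section 125° = 30°.
tan δ = tan α / sin β = tan 13° / sin 30° = 0.2309 / 0.5000 = 0.4617
δ = arctan(0.4617) = 24.78°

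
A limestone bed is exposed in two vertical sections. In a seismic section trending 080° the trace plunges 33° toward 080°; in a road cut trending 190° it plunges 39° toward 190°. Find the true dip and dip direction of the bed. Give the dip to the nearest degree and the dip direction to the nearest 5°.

true dip 52°, dip direction 140°

Represent each trace as a vector plunging at its apparent dip toward its trend (east-north-up frame): v₁ = (0.826, 0.146, -0.545), v₂ = (-0.135, -0.765, -0.629).
The plane normal is n = v₁ × v₂ ∝ (0.508, -0.593, 0.612).
Dip δ = arctan(|n_h|/n_z) = arctan(0.781/0.612) = 51.9°.
Dip direction = azimuth of (n_x, n_y) = atan2(0.508, -0.593) = 139°.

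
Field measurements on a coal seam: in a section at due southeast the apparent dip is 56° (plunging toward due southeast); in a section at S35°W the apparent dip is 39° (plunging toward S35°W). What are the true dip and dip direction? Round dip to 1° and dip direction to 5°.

The two traces are lines in the plane: v₁ = (sin 135°·cos 56°, cos 135°·cos 56°, −sin 56°), v₂ = (sin 215°·cos 39°, cos 215°·cos 39°, −sin 39°).
n = v₁ × v₂ = (0.279, -0.618, 0.428) (taken with n_z > 0).
True dip = arccos(n_z / |n|) = arccos(0.5336) = 57.8°.
The horizontal component of n points toward azimuth atan2(n_x, n_y) = 156°, the dip direction.

true dip 58°, dip direction 155°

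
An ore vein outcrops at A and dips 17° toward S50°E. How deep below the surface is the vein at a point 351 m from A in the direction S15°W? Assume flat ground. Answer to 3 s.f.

45.4 m

The hole lies 65° from the dip direction, so the down-dip offset is 351 × cos 65° = 148.34 m.
Depth = down-dip offset × tan(dip) = 148.34 × tan 17° = 148.34 × 0.3057
Depth = 45.35 m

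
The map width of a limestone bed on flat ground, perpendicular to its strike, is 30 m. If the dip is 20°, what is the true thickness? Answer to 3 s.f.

True thickness t = w · sin(dip) = 30 × sin 20°
t = 30 × 0.3420 = 10.261 m

10.3 m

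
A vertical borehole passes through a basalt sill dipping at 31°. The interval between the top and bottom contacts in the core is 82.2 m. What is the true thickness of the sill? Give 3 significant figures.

70.5 m

True thickness t = h · cos(dip) = 82.2 × cos 31°
t = 82.2 × 0.8572 = 70.459 m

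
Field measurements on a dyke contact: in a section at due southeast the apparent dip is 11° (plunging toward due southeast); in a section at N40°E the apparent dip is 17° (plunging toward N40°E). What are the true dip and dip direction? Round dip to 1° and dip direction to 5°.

Each apparent-dip line lies in the plane. As unit vectors (x east, y north, z up), v₁ plunges 11°→due southeast and v₂ plunges 17°→N40°E.
The plane normal is n = v₁ × v₂ ∝ (0.343, 0.086, 0.935).
True dip = arccos(n_z / |n|) = arccos(0.9355) = 20.7°.
Dip direction = azimuth of (n_x, n_y) = atan2(0.343, 0.086) = 76°.

true dip 21°, dip direction 075°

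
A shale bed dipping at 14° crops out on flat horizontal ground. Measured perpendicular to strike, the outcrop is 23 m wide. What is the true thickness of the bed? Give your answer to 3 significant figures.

True thickness t = w · sin(dip) = 23 × sin 14°
t = 23 × 0.2419 = 5.564 m

5.56 m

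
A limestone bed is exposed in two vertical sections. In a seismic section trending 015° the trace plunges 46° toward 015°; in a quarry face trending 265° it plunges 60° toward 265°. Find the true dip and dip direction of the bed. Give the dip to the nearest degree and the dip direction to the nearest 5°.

The two traces are lines in the plane: v₁ = (sin 15°·cos 46°, cos 15°·cos 46°, −sin 46°), v₂ = (sin 265°·cos 60°, cos 265°·cos 60°, −sin 60°).
The plane normal is n = v₁ × v₂ ∝ (-0.612, 0.514, 0.326).
True dip = arccos(n_z / |n|) = arccos(0.3779) = 67.8°.
Dip direction = azimuth of (n_x, n_y) = atan2(-0.612, 0.514) = 310°.

true dip 68°, dip direction 310°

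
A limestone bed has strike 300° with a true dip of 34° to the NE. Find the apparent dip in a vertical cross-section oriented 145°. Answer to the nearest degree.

The strike is 300° and the section trends 145°; the acute angle between them is β = 25°.
tan α = tan 34° × sin 25° = 0.6745 × 0.4226 = 0.2851
α = arctan(0.2851) = 15.91°

16°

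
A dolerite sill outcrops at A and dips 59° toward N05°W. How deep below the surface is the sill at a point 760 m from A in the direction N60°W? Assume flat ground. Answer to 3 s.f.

The hole lies 55° from the dip direction, so the down-dip offset is 760 × cos 55° = 435.92 m.
Depth = down-dip offset × tan(dip) = 435.92 × tan 59° = 435.92 × 1.6643
Depth = 725.49 m

725 m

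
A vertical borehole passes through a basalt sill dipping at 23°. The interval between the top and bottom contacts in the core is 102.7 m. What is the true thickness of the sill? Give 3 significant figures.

True thickness t = h · cos(dip) = 102.7 × cos 23°
t = 102.7 × 0.9205 = 94.536 m

94.5 m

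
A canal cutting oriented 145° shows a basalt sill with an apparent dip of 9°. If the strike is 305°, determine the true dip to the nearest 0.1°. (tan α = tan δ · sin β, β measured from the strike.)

24.8°

The section is 20° from the strike.
tan δ = tan α / sin β = tan 9° / sin 20° = 0.1584 / 0.3420 = 0.4631
δ = arctan(0.4631) = 24.85°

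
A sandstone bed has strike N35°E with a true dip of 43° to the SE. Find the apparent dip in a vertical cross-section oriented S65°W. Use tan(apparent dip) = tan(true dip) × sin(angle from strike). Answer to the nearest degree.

25°

Angle between strike (N35°E) and section (S65°W): β = 30°.
tan(apparent dip) = tan 43° · sin 30° = 0.4663
α = arctan(0.4663) = 25.00°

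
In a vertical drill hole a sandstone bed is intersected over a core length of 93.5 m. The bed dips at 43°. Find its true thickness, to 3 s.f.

True thickness t = h · cos(dip) = 93.5 × cos 43°
t = 93.5 × 0.7314 = 68.382 m

68.4 m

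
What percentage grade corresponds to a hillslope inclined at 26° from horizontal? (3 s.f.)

grade % = 100 × tan 26° = 100 × 0.4877

48.8%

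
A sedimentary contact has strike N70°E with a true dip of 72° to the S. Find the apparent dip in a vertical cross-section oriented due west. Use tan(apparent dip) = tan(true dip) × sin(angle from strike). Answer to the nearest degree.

46°

The strike is N70°E and the section trends due west; the acute angle between them is β = 20°.
tan(apparent dip) = tan 72° · sin 20° = 1.0526
α = arctan(1.0526) = 46.47°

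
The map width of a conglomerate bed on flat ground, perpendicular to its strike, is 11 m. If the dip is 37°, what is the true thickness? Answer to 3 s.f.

True thickness t = w · sin(dip) = 11 × sin 37°
t = 11 × 0.6018 = 6.620 m

6.62 m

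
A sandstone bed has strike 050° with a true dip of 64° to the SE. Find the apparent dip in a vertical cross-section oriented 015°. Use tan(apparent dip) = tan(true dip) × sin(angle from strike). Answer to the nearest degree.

50°

The strike is 050° and the section trends 015°; the acute angle between them is β = 35°.
tan(apparent dip) = tan 64° · sin 35° = 1.1760
apparent dip = arctan 1.1760 = 49.62°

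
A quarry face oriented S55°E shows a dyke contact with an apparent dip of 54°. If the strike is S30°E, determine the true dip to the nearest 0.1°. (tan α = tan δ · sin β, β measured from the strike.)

The section is 25° from the strike.
tan δ = tan α / sin β = tan 54° / sin 25° = 1.3764 / 0.4226 = 3.2568
true dip = arctan 3.2568 = 72.93°

72.9°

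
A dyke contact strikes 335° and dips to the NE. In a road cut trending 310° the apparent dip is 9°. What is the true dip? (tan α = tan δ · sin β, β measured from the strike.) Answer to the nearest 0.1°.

20.5°

β = acute angle between strike 335° and section 310° = 25°.
tan δ = tan α / sin β = tan 9° / sin 25° = 0.1584 / 0.4226 = 0.3748
δ = arctan(0.3748) = 20.54°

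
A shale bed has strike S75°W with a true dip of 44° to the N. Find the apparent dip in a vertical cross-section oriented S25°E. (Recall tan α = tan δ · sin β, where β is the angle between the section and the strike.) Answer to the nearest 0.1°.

43.6°

The section lies 80° from the strike.
tan(apparent dip) = tan 44° · sin 80° = 0.9510
α = arctan(0.9510) = 43.56°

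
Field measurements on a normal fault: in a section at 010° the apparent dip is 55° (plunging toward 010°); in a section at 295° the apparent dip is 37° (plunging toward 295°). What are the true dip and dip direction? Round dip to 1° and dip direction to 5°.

Represent each trace as a vector plunging at its apparent dip toward its trend (east-north-up frame): v₁ = (0.100, 0.565, -0.819), v₂ = (-0.724, 0.338, -0.602).
Cross product v₁ × v₂ gives the pole to the plane: n ∝ (-0.063, 0.653, 0.442).
True dip = arccos(n_z / |n|) = arccos(0.5592) = 56.0°.
Dip direction = azimuth of (n_x, n_y) = atan2(-0.063, 0.653) = 354°.

true dip 56°, dip direction 355°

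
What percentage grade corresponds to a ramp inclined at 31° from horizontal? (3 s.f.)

60.1%

grade % = 100 × tan 31° = 100 × 0.6009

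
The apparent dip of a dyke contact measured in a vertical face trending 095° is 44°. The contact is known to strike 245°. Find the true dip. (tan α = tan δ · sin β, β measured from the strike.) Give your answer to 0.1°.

62.6°

The section is 30° from the strike.
tan δ = tan α / sin β = tan 44° / sin 30° = 0.9657 / 0.5000 = 1.9314
δ = arctan(1.9314) = 62.63°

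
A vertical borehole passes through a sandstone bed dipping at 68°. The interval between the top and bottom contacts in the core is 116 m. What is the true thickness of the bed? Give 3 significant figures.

True thickness t = h · cos(dip) = 116 × cos 68°
t = 116 × 0.3746 = 43.454 m

43.5 m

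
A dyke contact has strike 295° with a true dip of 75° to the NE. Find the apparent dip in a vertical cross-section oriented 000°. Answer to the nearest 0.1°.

Angle between strike (295°) and section (000°): β = 65°.
tan(apparent dip) = tan 75° · sin 65° = 3.3824
apparent dip = arctan 3.3824 = 73.53°

73.5°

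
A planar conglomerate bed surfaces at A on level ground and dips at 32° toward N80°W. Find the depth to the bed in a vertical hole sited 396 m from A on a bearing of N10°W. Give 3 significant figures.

The hole lies 70° from the dip direction, so the down-dip offset is 396 × cos 70° = 135.44 m.
Depth = down-dip offset × tan(dip) = 135.44 × tan 32° = 135.44 × 0.6249
Depth = 84.63 m

84.6 m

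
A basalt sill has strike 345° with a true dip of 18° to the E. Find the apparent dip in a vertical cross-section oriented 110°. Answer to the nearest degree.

The section lies 55° from the strike.
tan(apparent dip) = tan 18° · sin 55° = 0.2662
apparent dip = arctan 0.2662 = 14.90°

15°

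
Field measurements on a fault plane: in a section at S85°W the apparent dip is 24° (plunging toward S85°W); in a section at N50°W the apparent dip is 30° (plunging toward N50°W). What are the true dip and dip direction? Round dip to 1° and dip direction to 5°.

true dip 30°, dip direction 305°

Represent each trace as a vector plunging at its apparent dip toward its trend (east-north-up frame): v₁ = (-0.910, -0.080, -0.407), v₂ = (-0.663, 0.557, -0.500).
n = v₁ × v₂ = (-0.266, 0.185, 0.559) (taken with n_z > 0).
True dip = arccos(n_z / |n|) = arccos(0.8651) = 30.1°.
Dip direction = azimuth of (n_x, n_y) = atan2(-0.266, 0.185) = 305°.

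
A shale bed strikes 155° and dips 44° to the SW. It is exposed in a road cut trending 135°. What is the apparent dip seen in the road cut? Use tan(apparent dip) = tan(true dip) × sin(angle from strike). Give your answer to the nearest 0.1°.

18.3°

Angle between strike (155°) and section (135°): β = 20°.
tan(apparent dip) = tan 44° · sin 20° = 0.3303
α = arctan(0.3303) = 18.28°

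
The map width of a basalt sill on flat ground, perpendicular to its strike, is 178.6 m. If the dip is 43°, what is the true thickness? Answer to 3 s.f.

122 m

True thickness t = w · sin(dip) = 178.6 × sin 43°
t = 178.6 × 0.6820 = 121.805 m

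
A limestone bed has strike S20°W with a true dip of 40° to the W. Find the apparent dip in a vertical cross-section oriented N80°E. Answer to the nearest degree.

Angle between strike (S20°W) and section (N80°E): β = 60°.
tan(apparent dip) = tan 40° · sin 60° = 0.7267
apparent dip = arctan 0.7267 = 36.01°

36°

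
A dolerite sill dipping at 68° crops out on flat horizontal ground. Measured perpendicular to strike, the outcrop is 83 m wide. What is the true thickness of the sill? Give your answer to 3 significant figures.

77.0 m

True thickness t = w · sin(dip) = 83 × sin 68°
t = 83 × 0.9272 = 76.956 m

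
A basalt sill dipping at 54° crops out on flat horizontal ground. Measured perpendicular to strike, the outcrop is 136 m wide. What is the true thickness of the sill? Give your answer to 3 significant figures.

110 m

True thickness t = w · sin(dip) = 136 × sin 54°
t = 136 × 0.8090 = 110.026 m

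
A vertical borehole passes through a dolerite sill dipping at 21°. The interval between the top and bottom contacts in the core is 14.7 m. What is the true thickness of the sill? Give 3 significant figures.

13.7 m

True thickness t = h · cos(dip) = 14.7 × cos 21°
t = 14.7 × 0.9336 = 13.724 m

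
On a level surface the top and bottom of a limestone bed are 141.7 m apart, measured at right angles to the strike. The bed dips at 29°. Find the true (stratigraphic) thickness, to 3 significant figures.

68.7 m

True thickness t = w · sin(dip) = 141.7 × sin 29°
t = 141.7 × 0.4848 = 68.698 m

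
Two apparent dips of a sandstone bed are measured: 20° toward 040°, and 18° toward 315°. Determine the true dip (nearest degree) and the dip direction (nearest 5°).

The two traces are lines in the plane: v₁ = (sin 40°·cos 20°, cos 40°·cos 20°, −sin 20°), v₂ = (sin 315°·cos 18°, cos 315°·cos 18°, −sin 18°).
n = v₁ × v₂ = (0.008, 0.417, 0.890) (taken with n_z > 0).
True dip = arccos(n_z / |n|) = arccos(0.9057) = 25.1°.
Dip direction = atan2(0.008, 0.417) = 1° (azimuth of n's horizontal projection).

true dip 25°, dip direction 000°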